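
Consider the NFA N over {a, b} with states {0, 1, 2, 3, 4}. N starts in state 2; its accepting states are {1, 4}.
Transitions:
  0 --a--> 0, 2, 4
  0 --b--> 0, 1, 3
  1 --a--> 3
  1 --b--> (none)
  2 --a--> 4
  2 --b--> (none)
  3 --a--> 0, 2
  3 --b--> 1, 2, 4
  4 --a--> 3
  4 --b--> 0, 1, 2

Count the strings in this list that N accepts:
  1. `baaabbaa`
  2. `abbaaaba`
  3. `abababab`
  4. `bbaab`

`baaabbaa`: rejected
`abbaaaba`: accepted
`abababab`: accepted
`bbaab`: rejected

2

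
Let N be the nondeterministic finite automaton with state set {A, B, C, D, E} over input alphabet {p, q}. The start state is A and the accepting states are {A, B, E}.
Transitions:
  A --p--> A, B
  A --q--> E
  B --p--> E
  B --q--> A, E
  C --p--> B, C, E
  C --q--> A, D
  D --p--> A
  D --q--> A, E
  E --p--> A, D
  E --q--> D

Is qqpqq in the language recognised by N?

rejected

Start: {A}
read q: {E}
read q: {D}
read p: {A}
read q: {E}
read q: {D}
Reachable ∩ accepting = {} — empty.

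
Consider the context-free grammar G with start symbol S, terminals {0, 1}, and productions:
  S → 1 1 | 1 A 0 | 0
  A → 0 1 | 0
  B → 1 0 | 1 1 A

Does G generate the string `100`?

S ⇒ 1A0 ⇒ 100

yes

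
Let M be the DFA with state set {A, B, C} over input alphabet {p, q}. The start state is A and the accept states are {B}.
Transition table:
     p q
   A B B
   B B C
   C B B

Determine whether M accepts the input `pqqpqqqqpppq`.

A --p--> B
B --q--> C
C --q--> B
B --p--> B
B --q--> C
C --q--> B
B --q--> C
C --q--> B
B --p--> B
B --p--> B
B --p--> B
B --q--> C
End in state C, which is not an accepting state.

rejected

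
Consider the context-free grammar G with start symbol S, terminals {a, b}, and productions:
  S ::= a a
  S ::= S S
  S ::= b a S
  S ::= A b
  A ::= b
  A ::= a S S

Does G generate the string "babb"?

S ⇒ baS ⇒ baAb ⇒ babb

yes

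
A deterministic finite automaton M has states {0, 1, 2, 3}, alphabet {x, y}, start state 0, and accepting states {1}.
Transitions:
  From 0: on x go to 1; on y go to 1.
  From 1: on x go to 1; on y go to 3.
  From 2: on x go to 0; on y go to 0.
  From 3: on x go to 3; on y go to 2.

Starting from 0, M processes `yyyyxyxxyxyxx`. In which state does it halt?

1

0 --y--> 1
1 --y--> 3
3 --y--> 2
2 --y--> 0
0 --x--> 1
1 --y--> 3
3 --x--> 3
3 --x--> 3
3 --y--> 2
2 --x--> 0
0 --y--> 1
1 --x--> 1
1 --x--> 1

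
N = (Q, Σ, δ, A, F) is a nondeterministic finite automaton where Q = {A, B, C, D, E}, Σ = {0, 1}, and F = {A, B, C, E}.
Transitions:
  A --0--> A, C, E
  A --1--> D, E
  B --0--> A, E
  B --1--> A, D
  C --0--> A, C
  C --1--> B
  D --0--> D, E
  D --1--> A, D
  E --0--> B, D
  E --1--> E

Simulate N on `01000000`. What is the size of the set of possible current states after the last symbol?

Start: {A}
read 0: {A, C, E}
read 1: {B, D, E}
read 0: {A, B, D, E}
read 0: {A, B, C, D, E}
read 0: {A, B, C, D, E}
read 0: {A, B, C, D, E}
read 0: {A, B, C, D, E}
read 0: {A, B, C, D, E}
Final reachable set {A, B, C, D, E} has 5 states.

5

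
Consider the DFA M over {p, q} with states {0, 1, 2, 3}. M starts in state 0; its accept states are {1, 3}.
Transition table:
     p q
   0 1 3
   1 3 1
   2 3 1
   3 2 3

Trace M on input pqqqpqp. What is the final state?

2

0 --p--> 1
1 --q--> 1
1 --q--> 1
1 --q--> 1
1 --p--> 3
3 --q--> 3
3 --p--> 2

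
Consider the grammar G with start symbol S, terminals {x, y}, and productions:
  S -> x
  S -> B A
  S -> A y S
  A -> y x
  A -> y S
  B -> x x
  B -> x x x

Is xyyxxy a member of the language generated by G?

no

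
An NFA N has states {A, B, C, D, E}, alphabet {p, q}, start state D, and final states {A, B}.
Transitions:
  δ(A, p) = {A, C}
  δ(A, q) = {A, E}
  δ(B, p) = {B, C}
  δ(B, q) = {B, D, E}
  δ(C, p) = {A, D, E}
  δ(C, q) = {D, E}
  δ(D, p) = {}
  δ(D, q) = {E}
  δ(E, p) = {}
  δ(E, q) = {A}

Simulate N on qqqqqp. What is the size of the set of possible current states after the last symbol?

2

Start: {D}
read q: {E}
read q: {A}
read q: {A, E}
read q: {A, E}
read q: {A, E}
read p: {A, C}
Final reachable set {A, C} has 2 states.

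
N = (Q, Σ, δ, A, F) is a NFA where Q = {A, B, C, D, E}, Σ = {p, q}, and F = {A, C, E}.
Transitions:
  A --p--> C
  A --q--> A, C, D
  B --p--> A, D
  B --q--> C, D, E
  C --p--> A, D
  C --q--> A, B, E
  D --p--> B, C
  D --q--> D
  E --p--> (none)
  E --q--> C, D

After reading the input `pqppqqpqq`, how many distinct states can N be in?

5

Start: {A}
read p: {C}
read q: {A, B, E}
read p: {A, C, D}
read p: {A, B, C, D}
read q: {A, B, C, D, E}
read q: {A, B, C, D, E}
read p: {A, B, C, D}
read q: {A, B, C, D, E}
read q: {A, B, C, D, E}
Final reachable set {A, B, C, D, E} has 5 states.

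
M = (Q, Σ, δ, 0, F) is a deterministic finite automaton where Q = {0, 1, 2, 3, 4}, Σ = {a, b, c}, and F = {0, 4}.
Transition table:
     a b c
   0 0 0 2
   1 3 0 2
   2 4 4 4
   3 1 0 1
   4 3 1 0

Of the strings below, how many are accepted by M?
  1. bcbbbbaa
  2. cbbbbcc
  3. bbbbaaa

bcbbbbaa: accepted
cbbbbcc: accepted
bbbbaaa: accepted

3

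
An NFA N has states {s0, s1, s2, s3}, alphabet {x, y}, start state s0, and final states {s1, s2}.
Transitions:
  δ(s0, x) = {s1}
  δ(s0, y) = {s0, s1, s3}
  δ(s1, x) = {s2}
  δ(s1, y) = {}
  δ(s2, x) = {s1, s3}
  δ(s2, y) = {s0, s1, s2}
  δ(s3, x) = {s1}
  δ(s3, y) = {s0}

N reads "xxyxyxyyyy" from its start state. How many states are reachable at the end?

4

Start: {s0}
read x: {s1}
read x: {s2}
read y: {s0, s1, s2}
read x: {s1, s2, s3}
read y: {s0, s1, s2}
read x: {s1, s2, s3}
read y: {s0, s1, s2}
read y: {s0, s1, s2, s3}
read y: {s0, s1, s2, s3}
read y: {s0, s1, s2, s3}
Final reachable set {s0, s1, s2, s3} has 4 states.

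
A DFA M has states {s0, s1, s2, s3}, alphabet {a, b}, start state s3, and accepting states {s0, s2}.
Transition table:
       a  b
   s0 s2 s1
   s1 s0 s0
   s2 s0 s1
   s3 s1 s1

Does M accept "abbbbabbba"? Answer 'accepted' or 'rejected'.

s3 --a--> s1
s1 --b--> s0
s0 --b--> s1
s1 --b--> s0
s0 --b--> s1
s1 --a--> s0
s0 --b--> s1
s1 --b--> s0
s0 --b--> s1
s1 --a--> s0
End in state s0, which is an accepting state.

accepted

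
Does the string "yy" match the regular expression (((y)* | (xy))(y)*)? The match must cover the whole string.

Split as ε·yy: ((y)*|(xy)) matches ε and (y)* matches yy.

yes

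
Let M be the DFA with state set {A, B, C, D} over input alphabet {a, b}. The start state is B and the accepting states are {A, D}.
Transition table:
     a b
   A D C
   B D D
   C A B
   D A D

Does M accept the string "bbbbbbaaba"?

accepted

B --b--> D
D --b--> D
D --b--> D
D --b--> D
D --b--> D
D --b--> D
D --a--> A
A --a--> D
D --b--> D
D --a--> A
End in state A, which is an accepting state.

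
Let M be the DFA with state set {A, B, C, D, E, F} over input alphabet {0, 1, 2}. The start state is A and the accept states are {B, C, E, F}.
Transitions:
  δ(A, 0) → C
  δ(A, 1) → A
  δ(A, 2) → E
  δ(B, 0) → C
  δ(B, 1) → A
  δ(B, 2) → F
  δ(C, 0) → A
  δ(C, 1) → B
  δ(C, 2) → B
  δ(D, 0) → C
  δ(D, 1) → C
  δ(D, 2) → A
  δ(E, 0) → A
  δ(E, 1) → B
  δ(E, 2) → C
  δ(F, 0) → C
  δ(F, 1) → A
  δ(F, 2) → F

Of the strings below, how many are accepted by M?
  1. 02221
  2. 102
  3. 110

2

02221: rejected
102: accepted
110: accepted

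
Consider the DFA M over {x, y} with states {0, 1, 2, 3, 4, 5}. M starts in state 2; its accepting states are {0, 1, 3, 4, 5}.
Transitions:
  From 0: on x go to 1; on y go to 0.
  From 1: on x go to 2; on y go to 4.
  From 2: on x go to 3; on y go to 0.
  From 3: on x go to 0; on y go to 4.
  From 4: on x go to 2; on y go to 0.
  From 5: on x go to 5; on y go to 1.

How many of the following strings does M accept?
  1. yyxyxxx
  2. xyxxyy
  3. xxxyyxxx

3

yyxyxxx: accepted
xyxxyy: accepted
xxxyyxxx: accepted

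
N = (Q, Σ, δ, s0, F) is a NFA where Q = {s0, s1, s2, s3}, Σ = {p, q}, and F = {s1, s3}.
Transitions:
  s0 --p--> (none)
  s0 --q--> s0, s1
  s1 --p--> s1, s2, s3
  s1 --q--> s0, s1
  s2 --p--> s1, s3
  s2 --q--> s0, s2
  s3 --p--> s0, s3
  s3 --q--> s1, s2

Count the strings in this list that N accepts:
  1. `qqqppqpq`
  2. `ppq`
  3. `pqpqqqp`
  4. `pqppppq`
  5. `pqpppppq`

`qqqppqpq`: accepted
`ppq`: rejected
`pqpqqqp`: rejected
`pqppppq`: rejected
`pqpppppq`: rejected

1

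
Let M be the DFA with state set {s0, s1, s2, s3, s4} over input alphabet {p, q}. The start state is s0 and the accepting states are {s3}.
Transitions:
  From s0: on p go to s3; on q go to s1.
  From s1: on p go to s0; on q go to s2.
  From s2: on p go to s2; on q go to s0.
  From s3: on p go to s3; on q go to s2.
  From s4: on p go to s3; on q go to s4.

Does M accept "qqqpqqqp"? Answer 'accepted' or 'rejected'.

rejected

s0 --q--> s1
s1 --q--> s2
s2 --q--> s0
s0 --p--> s3
s3 --q--> s2
s2 --q--> s0
s0 --q--> s1
s1 --p--> s0
End in state s0, which is not an accepting state.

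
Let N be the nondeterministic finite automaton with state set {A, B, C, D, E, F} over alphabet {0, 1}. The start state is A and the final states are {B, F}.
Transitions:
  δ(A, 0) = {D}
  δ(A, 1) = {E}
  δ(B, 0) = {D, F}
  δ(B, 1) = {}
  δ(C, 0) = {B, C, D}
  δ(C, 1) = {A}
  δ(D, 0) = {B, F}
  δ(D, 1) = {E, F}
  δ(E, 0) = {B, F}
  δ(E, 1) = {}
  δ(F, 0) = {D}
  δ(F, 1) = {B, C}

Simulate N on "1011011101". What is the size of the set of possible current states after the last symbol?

2

Start: {A}
read 1: {E}
read 0: {B, F}
read 1: {B, C}
read 1: {A}
read 0: {D}
read 1: {E, F}
read 1: {B, C}
read 1: {A}
read 0: {D}
read 1: {E, F}
Final reachable set {E, F} has 2 states.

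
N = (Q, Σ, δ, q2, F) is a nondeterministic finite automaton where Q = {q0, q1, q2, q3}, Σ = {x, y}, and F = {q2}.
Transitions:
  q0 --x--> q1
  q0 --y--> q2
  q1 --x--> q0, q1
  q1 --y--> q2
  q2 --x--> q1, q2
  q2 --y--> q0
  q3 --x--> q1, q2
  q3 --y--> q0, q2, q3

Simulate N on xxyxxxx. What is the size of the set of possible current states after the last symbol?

3

Start: {q2}
read x: {q1, q2}
read x: {q0, q1, q2}
read y: {q0, q2}
read x: {q1, q2}
read x: {q0, q1, q2}
read x: {q0, q1, q2}
read x: {q0, q1, q2}
Final reachable set {q0, q1, q2} has 3 states.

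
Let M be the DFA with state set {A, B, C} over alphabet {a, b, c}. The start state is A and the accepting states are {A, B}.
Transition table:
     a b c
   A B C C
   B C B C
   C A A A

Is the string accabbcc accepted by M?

A --a--> B
B --c--> C
C --c--> A
A --a--> B
B --b--> B
B --b--> B
B --c--> C
C --c--> A
End in state A, which is an accepting state.

accepted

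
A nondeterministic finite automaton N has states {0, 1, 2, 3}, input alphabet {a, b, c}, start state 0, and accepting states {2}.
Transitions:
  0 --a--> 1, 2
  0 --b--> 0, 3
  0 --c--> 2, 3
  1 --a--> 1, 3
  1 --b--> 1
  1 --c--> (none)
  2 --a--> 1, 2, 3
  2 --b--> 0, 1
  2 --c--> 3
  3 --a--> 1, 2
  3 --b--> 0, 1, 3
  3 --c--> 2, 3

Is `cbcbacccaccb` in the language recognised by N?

rejected

Start: {0}
read c: {2, 3}
read b: {0, 1, 3}
read c: {2, 3}
read b: {0, 1, 3}
read a: {1, 2, 3}
read c: {2, 3}
read c: {2, 3}
read c: {2, 3}
read a: {1, 2, 3}
read c: {2, 3}
read c: {2, 3}
read b: {0, 1, 3}
Reachable ∩ accepting = {} — empty.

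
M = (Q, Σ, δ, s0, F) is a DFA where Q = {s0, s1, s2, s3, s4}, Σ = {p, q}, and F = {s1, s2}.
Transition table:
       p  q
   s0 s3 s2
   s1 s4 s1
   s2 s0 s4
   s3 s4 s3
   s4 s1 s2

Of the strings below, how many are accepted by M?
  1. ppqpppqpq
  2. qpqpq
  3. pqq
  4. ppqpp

2

ppqpppqpq: accepted
qpqpq: accepted
pqq: rejected
ppqpp: rejected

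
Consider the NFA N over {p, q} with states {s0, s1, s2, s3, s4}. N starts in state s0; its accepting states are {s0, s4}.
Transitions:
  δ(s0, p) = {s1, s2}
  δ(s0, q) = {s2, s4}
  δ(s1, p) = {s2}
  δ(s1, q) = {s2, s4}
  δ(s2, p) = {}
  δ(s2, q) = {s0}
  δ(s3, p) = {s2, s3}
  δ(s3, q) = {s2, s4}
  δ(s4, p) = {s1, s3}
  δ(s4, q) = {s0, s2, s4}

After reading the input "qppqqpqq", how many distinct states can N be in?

Start: {s0}
read q: {s2, s4}
read p: {s1, s3}
read p: {s2, s3}
read q: {s0, s2, s4}
read q: {s0, s2, s4}
read p: {s1, s2, s3}
read q: {s0, s2, s4}
read q: {s0, s2, s4}
Final reachable set {s0, s2, s4} has 3 states.

3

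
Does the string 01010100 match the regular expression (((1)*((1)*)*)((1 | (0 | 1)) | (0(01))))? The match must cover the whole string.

no

No split of 01010100 into u·v has ((1)*((1)*)*) matching u and ((1|(0|1))|(0(01))) matching v.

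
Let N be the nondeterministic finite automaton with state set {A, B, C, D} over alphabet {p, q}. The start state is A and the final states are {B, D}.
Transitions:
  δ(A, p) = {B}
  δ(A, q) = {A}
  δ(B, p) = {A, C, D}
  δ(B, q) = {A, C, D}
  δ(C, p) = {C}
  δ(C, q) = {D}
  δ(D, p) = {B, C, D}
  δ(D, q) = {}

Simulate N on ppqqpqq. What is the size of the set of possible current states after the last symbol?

Start: {A}
read p: {B}
read p: {A, C, D}
read q: {A, D}
read q: {A}
read p: {B}
read q: {A, C, D}
read q: {A, D}
Final reachable set {A, D} has 2 states.

2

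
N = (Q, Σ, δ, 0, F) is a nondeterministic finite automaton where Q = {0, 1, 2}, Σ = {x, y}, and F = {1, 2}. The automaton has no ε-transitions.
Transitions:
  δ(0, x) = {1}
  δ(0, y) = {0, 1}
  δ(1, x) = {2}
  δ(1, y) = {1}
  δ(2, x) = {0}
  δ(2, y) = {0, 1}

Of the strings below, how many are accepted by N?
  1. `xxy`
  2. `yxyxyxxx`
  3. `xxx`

`xxy`: accepted
`yxyxyxxx`: accepted
`xxx`: rejected

2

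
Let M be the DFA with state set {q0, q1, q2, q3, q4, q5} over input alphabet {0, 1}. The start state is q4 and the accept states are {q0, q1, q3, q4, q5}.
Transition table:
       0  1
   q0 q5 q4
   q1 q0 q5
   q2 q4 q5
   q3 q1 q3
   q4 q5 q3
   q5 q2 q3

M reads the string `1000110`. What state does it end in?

q1

q4 --1--> q3
q3 --0--> q1
q1 --0--> q0
q0 --0--> q5
q5 --1--> q3
q3 --1--> q3
q3 --0--> q1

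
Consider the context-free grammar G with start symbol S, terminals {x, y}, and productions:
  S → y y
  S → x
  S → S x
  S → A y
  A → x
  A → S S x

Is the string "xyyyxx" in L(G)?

no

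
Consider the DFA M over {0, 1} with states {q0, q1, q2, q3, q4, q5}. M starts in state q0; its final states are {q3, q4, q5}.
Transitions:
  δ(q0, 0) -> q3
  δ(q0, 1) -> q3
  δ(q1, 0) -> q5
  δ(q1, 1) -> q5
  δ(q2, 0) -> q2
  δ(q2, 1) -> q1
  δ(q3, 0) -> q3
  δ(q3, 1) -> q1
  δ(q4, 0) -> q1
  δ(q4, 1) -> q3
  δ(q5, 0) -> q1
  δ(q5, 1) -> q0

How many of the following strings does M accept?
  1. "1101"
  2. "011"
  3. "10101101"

1

"1101": rejected
"011": accepted
"10101101": rejected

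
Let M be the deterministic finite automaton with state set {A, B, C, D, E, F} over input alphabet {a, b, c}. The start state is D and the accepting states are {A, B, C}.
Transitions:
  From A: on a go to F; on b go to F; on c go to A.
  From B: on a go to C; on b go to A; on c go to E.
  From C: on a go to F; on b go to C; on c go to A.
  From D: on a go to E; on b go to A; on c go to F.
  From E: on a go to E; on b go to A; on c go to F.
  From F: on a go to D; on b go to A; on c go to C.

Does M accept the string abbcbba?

rejected

D --a--> E
E --b--> A
A --b--> F
F --c--> C
C --b--> C
C --b--> C
C --a--> F
End in state F, which is not an accepting state.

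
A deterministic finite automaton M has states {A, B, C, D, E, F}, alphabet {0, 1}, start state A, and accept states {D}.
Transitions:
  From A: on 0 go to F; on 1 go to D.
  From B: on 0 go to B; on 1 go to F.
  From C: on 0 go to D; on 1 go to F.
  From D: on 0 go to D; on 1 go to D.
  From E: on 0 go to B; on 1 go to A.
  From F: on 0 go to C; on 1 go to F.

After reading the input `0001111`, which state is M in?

D

A --0--> F
F --0--> C
C --0--> D
D --1--> D
D --1--> D
D --1--> D
D --1--> D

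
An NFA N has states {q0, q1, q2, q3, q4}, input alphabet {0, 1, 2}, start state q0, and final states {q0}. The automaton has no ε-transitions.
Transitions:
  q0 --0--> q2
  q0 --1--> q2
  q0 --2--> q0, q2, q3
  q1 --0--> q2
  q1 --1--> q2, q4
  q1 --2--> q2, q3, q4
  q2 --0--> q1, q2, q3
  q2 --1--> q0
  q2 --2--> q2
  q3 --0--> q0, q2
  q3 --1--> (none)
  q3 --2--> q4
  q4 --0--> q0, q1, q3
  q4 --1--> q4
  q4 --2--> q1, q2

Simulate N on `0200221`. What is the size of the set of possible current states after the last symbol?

Start: {q0}
read 0: {q2}
read 2: {q2}
read 0: {q1, q2, q3}
read 0: {q0, q1, q2, q3}
read 2: {q0, q2, q3, q4}
read 2: {q0, q1, q2, q3, q4}
read 1: {q0, q2, q4}
Final reachable set {q0, q2, q4} has 3 states.

3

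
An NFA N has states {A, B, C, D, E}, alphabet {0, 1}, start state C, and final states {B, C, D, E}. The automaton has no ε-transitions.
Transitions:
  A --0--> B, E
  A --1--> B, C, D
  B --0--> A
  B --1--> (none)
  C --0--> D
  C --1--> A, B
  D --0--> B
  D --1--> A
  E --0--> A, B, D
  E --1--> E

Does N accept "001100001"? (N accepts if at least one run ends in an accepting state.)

rejected

Start: {C}
read 0: {D}
read 0: {B}
read 1: {}
The reachable set is empty and stays empty for the remaining 6 symbols.
Reachable ∩ accepting = {} — empty.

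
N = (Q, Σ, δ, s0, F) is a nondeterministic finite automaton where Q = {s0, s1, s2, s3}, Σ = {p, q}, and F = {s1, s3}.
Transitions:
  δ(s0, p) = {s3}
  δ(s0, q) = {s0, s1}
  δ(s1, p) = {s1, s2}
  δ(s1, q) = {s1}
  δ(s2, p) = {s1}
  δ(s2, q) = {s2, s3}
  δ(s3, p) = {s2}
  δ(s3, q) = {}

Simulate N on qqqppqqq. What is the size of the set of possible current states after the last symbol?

3

Start: {s0}
read q: {s0, s1}
read q: {s0, s1}
read q: {s0, s1}
read p: {s1, s2, s3}
read p: {s1, s2}
read q: {s1, s2, s3}
read q: {s1, s2, s3}
read q: {s1, s2, s3}
Final reachable set {s1, s2, s3} has 3 states.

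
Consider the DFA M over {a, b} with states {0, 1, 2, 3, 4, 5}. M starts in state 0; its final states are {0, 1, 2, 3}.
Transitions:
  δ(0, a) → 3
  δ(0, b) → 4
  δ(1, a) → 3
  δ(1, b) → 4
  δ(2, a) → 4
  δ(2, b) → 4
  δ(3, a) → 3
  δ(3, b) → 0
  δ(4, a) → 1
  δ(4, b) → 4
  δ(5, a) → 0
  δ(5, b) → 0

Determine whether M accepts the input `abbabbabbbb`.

0 --a--> 3
3 --b--> 0
0 --b--> 4
4 --a--> 1
1 --b--> 4
4 --b--> 4
4 --a--> 1
1 --b--> 4
4 --b--> 4
4 --b--> 4
4 --b--> 4
End in state 4, which is not an accepting state.

rejected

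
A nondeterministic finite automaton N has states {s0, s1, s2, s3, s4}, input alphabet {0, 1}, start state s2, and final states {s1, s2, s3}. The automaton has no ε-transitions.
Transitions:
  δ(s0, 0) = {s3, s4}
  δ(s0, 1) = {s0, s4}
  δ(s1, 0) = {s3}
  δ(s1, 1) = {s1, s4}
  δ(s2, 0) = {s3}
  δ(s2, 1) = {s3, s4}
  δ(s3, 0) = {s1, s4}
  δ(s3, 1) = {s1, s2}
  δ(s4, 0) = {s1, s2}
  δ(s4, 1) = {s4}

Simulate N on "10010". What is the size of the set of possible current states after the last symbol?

Start: {s2}
read 1: {s3, s4}
read 0: {s1, s2, s4}
read 0: {s1, s2, s3}
read 1: {s1, s2, s3, s4}
read 0: {s1, s2, s3, s4}
Final reachable set {s1, s2, s3, s4} has 4 states.

4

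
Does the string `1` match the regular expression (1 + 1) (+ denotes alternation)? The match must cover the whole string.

The left alternative 1 matches 1.

yes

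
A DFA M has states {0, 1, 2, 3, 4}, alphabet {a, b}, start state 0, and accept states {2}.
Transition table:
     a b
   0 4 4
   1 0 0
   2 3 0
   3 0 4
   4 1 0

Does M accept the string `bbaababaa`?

0 --b--> 4
4 --b--> 0
0 --a--> 4
4 --a--> 1
1 --b--> 0
0 --a--> 4
4 --b--> 0
0 --a--> 4
4 --a--> 1
End in state 1, which is not an accepting state.

rejected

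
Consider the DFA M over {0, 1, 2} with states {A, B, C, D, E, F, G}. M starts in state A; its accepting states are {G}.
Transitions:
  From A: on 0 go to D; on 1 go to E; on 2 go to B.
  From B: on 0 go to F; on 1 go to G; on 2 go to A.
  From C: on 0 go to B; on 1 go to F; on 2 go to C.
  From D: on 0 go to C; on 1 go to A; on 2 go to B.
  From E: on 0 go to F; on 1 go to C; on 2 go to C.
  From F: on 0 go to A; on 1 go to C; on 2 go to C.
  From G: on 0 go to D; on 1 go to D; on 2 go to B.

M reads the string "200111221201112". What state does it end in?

A --2--> B
B --0--> F
F --0--> A
A --1--> E
E --1--> C
C --1--> F
F --2--> C
C --2--> C
C --1--> F
F --2--> C
C --0--> B
B --1--> G
G --1--> D
D --1--> A
A --2--> B

B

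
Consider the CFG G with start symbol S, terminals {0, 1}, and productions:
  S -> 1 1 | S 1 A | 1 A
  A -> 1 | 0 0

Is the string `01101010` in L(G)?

no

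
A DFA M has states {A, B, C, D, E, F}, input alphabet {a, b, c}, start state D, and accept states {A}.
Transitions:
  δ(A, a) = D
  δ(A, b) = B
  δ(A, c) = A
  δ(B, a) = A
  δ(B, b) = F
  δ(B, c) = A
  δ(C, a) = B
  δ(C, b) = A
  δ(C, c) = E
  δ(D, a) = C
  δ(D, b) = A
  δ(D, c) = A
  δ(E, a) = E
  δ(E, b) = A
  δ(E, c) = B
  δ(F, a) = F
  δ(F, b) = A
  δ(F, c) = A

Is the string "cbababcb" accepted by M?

D --c--> A
A --b--> B
B --a--> A
A --b--> B
B --a--> A
A --b--> B
B --c--> A
A --b--> B
End in state B, which is not an accepting state.

rejected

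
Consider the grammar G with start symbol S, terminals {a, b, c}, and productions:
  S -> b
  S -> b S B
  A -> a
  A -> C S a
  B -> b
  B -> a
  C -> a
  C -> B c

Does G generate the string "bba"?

yes

S ⇒ bSB ⇒ bbB ⇒ bba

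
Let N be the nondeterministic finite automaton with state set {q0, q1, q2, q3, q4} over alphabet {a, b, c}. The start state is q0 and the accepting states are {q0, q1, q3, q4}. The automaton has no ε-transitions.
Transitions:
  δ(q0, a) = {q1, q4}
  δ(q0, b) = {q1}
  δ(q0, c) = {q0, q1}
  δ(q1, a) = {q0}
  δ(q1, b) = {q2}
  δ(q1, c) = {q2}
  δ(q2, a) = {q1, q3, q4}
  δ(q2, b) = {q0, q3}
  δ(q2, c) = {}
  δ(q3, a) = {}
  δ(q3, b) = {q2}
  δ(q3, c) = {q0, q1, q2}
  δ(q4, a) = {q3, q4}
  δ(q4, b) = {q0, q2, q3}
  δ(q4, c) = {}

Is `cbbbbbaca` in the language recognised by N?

Start: {q0}
read c: {q0, q1}
read b: {q1, q2}
read b: {q0, q2, q3}
read b: {q0, q1, q2, q3}
read b: {q0, q1, q2, q3}
read b: {q0, q1, q2, q3}
read a: {q0, q1, q3, q4}
read c: {q0, q1, q2}
read a: {q0, q1, q3, q4}
Reachable ∩ accepting = {q0, q1, q3, q4} — nonempty.

accepted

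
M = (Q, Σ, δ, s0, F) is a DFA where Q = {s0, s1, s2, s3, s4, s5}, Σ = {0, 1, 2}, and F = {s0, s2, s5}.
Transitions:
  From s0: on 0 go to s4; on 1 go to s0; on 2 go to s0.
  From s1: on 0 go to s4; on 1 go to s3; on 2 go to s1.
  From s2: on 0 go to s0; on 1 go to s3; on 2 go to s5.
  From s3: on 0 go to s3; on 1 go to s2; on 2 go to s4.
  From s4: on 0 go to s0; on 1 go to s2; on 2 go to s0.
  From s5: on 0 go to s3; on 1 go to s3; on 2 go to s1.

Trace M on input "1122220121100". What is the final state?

s4

s0 --1--> s0
s0 --1--> s0
s0 --2--> s0
s0 --2--> s0
s0 --2--> s0
s0 --2--> s0
s0 --0--> s4
s4 --1--> s2
s2 --2--> s5
s5 --1--> s3
s3 --1--> s2
s2 --0--> s0
s0 --0--> s4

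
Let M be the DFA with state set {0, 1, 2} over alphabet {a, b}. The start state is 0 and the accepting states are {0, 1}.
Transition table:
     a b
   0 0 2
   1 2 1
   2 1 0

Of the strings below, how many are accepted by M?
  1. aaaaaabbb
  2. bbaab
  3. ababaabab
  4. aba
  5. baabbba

aaaaaabbb: rejected
bbaab: rejected
ababaabab: accepted
aba: accepted
baabbba: accepted

3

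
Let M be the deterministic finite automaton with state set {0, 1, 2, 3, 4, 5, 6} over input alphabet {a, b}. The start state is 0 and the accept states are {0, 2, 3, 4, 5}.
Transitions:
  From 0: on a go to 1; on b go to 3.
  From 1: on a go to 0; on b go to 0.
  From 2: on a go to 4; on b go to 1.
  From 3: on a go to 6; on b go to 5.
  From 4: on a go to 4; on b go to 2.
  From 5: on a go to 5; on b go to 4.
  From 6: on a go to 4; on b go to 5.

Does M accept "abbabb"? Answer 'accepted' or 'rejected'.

accepted

0 --a--> 1
1 --b--> 0
0 --b--> 3
3 --a--> 6
6 --b--> 5
5 --b--> 4
End in state 4, which is an accepting state.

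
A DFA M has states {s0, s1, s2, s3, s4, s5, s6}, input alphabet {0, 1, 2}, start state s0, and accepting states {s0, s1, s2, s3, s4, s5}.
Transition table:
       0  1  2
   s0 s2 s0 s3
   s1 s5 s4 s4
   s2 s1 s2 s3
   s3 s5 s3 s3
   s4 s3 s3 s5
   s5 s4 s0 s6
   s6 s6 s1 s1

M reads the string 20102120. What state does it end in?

s0 --2--> s3
s3 --0--> s5
s5 --1--> s0
s0 --0--> s2
s2 --2--> s3
s3 --1--> s3
s3 --2--> s3
s3 --0--> s5

s5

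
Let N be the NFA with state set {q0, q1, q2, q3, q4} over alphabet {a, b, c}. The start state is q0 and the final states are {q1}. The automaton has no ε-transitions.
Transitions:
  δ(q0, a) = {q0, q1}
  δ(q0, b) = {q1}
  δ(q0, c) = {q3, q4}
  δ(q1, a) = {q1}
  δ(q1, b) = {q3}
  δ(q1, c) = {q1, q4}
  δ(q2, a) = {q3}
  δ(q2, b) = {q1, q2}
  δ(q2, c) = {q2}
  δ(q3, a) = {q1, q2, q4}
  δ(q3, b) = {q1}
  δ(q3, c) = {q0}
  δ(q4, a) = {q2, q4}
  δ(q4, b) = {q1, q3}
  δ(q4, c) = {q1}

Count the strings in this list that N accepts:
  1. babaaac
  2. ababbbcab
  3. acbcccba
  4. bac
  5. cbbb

5

babaaac: accepted
ababbbcab: accepted
acbcccba: accepted
bac: accepted
cbbb: accepted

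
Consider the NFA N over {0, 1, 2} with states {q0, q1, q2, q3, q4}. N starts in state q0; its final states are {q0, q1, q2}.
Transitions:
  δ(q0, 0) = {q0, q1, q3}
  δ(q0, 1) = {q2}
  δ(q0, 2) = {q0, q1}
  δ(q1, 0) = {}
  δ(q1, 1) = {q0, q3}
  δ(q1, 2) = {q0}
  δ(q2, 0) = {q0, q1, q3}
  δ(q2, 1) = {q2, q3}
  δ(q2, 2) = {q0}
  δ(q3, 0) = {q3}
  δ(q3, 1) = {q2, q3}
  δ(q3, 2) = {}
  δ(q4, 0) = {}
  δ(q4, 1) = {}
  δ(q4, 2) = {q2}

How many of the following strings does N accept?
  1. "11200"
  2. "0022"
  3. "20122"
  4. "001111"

"11200": accepted
"0022": accepted
"20122": accepted
"001111": accepted

4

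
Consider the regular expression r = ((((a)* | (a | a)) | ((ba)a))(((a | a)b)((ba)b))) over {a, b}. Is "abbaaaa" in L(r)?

No split of abbaaaa into u·v has (((a)*|(a|a))|((ba)a)) matching u and (((a|a)b)((ba)b)) matching v.

no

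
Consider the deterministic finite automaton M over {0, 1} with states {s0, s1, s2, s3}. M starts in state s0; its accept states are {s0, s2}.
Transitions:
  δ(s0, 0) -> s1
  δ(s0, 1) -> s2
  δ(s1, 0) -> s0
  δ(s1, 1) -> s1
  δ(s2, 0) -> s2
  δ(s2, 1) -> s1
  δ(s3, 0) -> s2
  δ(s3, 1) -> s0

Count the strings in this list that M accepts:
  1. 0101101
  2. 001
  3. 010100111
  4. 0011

2

0101101: accepted
001: accepted
010100111: rejected
0011: rejected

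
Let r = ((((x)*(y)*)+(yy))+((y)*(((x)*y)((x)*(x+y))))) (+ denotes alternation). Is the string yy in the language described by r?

The left alternative (((x)*(y)*)+(yy)) matches yy.

yes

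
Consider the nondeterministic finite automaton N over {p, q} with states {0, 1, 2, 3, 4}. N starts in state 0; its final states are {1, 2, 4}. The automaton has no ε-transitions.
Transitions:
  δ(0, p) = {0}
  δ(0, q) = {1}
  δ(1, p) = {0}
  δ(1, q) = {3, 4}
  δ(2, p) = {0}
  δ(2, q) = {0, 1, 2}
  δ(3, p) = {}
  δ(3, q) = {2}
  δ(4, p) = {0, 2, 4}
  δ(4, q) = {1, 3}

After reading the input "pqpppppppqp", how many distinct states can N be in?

Start: {0}
read p: {0}
read q: {1}
read p: {0}
read p: {0}
read p: {0}
read p: {0}
read p: {0}
read p: {0}
read p: {0}
read q: {1}
read p: {0}
Final reachable set {0} has 1 state.

1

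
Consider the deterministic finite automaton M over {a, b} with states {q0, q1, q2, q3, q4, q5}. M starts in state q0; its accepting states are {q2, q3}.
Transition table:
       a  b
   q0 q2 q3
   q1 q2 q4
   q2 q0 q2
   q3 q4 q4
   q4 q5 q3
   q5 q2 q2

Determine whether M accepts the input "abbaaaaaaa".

q0 --a--> q2
q2 --b--> q2
q2 --b--> q2
q2 --a--> q0
q0 --a--> q2
q2 --a--> q0
q0 --a--> q2
q2 --a--> q0
q0 --a--> q2
q2 --a--> q0
End in state q0, which is not an accepting state.

rejected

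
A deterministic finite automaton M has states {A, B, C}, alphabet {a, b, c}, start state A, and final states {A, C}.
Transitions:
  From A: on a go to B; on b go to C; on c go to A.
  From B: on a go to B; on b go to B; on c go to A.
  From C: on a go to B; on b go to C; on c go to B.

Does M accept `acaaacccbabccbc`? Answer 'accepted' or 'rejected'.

A --a--> B
B --c--> A
A --a--> B
B --a--> B
B --a--> B
B --c--> A
A --c--> A
A --c--> A
A --b--> C
C --a--> B
B --b--> B
B --c--> A
A --c--> A
A --b--> C
C --c--> B
End in state B, which is not an accepting state.

rejected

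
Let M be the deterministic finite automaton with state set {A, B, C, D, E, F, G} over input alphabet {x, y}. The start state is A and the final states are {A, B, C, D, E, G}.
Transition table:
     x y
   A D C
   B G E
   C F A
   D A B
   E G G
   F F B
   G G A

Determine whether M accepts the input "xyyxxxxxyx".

A --x--> D
D --y--> B
B --y--> E
E --x--> G
G --x--> G
G --x--> G
G --x--> G
G --x--> G
G --y--> A
A --x--> D
End in state D, which is an accepting state.

accepted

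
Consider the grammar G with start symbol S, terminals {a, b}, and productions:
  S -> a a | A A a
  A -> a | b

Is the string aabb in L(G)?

no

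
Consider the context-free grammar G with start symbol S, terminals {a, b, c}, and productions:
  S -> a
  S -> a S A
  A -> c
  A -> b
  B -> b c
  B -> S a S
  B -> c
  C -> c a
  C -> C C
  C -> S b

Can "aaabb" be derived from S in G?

yes

S ⇒ aSA ⇒ aaSAA ⇒ aaaAA ⇒ aaabA ⇒ aaabb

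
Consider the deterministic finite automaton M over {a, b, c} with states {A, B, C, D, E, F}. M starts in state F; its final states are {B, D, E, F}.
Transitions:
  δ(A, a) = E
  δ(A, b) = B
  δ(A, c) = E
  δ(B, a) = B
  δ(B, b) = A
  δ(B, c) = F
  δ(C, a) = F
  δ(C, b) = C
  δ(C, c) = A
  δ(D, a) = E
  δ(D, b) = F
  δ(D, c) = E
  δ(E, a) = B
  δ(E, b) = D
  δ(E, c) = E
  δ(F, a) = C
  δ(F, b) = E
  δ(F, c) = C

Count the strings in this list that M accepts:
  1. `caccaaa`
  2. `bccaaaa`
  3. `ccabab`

`caccaaa`: accepted
`bccaaaa`: accepted
`ccabab`: accepted

3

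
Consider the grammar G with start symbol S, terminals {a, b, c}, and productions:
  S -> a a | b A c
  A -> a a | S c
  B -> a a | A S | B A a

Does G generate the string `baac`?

yes

S ⇒ bAc ⇒ baac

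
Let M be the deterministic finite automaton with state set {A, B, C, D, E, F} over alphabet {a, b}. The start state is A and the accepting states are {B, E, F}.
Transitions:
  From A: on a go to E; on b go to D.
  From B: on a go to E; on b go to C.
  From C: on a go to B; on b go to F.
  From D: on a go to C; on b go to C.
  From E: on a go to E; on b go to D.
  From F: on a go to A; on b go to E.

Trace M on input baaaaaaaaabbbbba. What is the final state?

A --b--> D
D --a--> C
C --a--> B
B --a--> E
E --a--> E
E --a--> E
E --a--> E
E --a--> E
E --a--> E
E --a--> E
E --b--> D
D --b--> C
C --b--> F
F --b--> E
E --b--> D
D --a--> C

C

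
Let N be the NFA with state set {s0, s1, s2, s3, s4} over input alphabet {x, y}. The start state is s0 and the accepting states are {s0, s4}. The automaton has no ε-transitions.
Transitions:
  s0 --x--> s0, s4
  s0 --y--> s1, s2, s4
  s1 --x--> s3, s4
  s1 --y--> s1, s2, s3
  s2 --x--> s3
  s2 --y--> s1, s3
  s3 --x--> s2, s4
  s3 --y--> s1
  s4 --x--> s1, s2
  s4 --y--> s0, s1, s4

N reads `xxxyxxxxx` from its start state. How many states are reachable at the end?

Start: {s0}
read x: {s0, s4}
read x: {s0, s1, s2, s4}
read x: {s0, s1, s2, s3, s4}
read y: {s0, s1, s2, s3, s4}
read x: {s0, s1, s2, s3, s4}
read x: {s0, s1, s2, s3, s4}
read x: {s0, s1, s2, s3, s4}
read x: {s0, s1, s2, s3, s4}
read x: {s0, s1, s2, s3, s4}
Final reachable set {s0, s1, s2, s3, s4} has 5 states.

5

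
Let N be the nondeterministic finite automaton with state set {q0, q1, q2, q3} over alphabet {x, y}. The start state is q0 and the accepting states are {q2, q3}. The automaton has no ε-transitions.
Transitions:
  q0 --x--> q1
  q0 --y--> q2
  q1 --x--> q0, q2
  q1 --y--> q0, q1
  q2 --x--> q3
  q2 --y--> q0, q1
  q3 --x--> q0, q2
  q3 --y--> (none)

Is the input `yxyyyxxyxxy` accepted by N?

Start: {q0}
read y: {q2}
read x: {q3}
read y: {}
The reachable set is empty and stays empty for the remaining 8 symbols.
Reachable ∩ accepting = {} — empty.

rejected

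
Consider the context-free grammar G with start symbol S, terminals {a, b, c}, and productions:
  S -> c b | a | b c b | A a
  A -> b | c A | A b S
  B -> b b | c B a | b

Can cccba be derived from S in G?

yes

S ⇒ Aa ⇒ cAa ⇒ ccAa ⇒ cccAa ⇒ cccba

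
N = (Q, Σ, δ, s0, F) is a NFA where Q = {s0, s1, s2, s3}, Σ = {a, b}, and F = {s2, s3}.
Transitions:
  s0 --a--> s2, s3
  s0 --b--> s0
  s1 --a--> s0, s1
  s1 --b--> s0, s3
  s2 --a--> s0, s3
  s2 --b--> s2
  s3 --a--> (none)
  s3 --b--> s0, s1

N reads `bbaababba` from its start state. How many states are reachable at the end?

4

Start: {s0}
read b: {s0}
read b: {s0}
read a: {s2, s3}
read a: {s0, s3}
read b: {s0, s1}
read a: {s0, s1, s2, s3}
read b: {s0, s1, s2, s3}
read b: {s0, s1, s2, s3}
read a: {s0, s1, s2, s3}
Final reachable set {s0, s1, s2, s3} has 4 states.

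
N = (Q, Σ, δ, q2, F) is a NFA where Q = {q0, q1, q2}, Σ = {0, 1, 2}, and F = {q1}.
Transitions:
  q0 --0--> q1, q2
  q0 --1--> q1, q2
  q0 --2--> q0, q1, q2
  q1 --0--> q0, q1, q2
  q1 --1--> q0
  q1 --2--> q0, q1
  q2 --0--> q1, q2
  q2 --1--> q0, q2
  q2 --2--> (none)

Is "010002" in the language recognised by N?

Start: {q2}
read 0: {q1, q2}
read 1: {q0, q2}
read 0: {q1, q2}
read 0: {q0, q1, q2}
read 0: {q0, q1, q2}
read 2: {q0, q1, q2}
Reachable ∩ accepting = {q1} — nonempty.

accepted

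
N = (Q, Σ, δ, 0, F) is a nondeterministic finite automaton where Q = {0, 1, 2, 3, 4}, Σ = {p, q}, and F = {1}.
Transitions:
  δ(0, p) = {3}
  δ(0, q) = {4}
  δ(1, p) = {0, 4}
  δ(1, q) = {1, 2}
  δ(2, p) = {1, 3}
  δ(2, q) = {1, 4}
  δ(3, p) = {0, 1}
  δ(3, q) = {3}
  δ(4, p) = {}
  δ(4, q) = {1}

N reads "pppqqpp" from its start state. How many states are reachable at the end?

4

Start: {0}
read p: {3}
read p: {0, 1}
read p: {0, 3, 4}
read q: {1, 3, 4}
read q: {1, 2, 3}
read p: {0, 1, 3, 4}
read p: {0, 1, 3, 4}
Final reachable set {0, 1, 3, 4} has 4 states.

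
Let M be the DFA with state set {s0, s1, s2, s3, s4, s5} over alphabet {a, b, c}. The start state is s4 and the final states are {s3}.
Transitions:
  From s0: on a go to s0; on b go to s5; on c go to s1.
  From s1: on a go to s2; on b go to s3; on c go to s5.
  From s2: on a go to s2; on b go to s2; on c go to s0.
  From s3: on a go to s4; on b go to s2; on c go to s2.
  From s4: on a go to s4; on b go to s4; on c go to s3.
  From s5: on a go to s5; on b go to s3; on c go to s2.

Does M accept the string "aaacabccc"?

s4 --a--> s4
s4 --a--> s4
s4 --a--> s4
s4 --c--> s3
s3 --a--> s4
s4 --b--> s4
s4 --c--> s3
s3 --c--> s2
s2 --c--> s0
End in state s0, which is not an accepting state.

rejected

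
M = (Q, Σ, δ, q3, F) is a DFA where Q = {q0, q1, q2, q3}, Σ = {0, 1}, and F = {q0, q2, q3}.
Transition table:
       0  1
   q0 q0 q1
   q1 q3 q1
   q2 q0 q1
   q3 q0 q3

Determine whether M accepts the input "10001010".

q3 --1--> q3
q3 --0--> q0
q0 --0--> q0
q0 --0--> q0
q0 --1--> q1
q1 --0--> q3
q3 --1--> q3
q3 --0--> q0
End in state q0, which is an accepting state.

accepted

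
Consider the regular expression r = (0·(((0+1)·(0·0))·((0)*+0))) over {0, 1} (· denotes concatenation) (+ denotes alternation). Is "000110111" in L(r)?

No split of 000110111 into u·v has 0 matching u and (((0+1)·(0·0))·((0)*+0)) matching v.

no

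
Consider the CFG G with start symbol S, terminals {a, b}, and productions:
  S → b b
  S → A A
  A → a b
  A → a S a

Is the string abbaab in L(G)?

yes

S ⇒ AA ⇒ aSaA ⇒ abbaA ⇒ abbaab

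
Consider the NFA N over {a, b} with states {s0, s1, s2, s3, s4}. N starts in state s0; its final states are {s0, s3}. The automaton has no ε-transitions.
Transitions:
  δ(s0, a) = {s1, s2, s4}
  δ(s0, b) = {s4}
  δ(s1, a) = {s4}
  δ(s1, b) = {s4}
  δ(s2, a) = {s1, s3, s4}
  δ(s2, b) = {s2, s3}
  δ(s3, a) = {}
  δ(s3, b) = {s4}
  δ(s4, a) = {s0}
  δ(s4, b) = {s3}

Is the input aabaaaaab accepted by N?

accepted

Start: {s0}
read a: {s1, s2, s4}
read a: {s0, s1, s3, s4}
read b: {s3, s4}
read a: {s0}
read a: {s1, s2, s4}
read a: {s0, s1, s3, s4}
read a: {s0, s1, s2, s4}
read a: {s0, s1, s2, s3, s4}
read b: {s2, s3, s4}
Reachable ∩ accepting = {s3} — nonempty.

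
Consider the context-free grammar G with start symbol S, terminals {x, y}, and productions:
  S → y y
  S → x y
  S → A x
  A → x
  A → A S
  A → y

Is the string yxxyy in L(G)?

no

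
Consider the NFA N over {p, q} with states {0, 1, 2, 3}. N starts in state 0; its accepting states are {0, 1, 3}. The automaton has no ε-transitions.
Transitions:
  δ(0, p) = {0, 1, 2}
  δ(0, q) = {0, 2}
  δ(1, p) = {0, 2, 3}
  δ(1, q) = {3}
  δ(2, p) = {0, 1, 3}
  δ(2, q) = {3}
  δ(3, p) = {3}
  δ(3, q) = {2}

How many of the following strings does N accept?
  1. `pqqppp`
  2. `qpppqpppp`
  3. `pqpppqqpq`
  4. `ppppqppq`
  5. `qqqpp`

5

`pqqppp`: accepted
`qpppqpppp`: accepted
`pqpppqqpq`: accepted
`ppppqppq`: accepted
`qqqpp`: accepted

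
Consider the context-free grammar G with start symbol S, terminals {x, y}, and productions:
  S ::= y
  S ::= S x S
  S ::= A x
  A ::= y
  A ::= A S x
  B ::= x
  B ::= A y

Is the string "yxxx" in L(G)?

no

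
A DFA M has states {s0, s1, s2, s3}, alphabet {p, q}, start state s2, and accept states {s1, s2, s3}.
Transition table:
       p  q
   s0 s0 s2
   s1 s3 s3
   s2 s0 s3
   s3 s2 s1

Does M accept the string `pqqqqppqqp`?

accepted

s2 --p--> s0
s0 --q--> s2
s2 --q--> s3
s3 --q--> s1
s1 --q--> s3
s3 --p--> s2
s2 --p--> s0
s0 --q--> s2
s2 --q--> s3
s3 --p--> s2
End in state s2, which is an accepting state.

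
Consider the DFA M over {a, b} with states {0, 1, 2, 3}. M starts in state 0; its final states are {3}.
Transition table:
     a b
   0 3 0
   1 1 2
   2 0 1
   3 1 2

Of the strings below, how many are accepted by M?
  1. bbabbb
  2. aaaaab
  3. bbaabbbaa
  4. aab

1

bbabbb: rejected
aaaaab: rejected
bbaabbbaa: accepted
aab: rejected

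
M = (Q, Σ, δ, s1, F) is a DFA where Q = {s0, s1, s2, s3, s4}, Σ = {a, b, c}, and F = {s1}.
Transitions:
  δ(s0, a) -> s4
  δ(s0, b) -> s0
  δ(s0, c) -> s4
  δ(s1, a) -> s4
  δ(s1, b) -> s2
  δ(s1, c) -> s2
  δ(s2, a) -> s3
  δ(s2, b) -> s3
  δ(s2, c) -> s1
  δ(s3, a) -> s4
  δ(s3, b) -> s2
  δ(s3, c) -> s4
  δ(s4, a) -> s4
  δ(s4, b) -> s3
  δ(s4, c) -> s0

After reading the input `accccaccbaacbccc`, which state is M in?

s4

s1 --a--> s4
s4 --c--> s0
s0 --c--> s4
s4 --c--> s0
s0 --c--> s4
s4 --a--> s4
s4 --c--> s0
s0 --c--> s4
s4 --b--> s3
s3 --a--> s4
s4 --a--> s4
s4 --c--> s0
s0 --b--> s0
s0 --c--> s4
s4 --c--> s0
s0 --c--> s4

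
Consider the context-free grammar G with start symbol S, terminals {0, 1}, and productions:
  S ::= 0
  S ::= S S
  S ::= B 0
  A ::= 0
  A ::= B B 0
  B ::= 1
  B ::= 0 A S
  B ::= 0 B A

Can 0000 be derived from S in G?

yes

S ⇒ SS ⇒ 0S ⇒ 0SS ⇒ 0SSS ⇒ 00SS ⇒ 000S ⇒ 0000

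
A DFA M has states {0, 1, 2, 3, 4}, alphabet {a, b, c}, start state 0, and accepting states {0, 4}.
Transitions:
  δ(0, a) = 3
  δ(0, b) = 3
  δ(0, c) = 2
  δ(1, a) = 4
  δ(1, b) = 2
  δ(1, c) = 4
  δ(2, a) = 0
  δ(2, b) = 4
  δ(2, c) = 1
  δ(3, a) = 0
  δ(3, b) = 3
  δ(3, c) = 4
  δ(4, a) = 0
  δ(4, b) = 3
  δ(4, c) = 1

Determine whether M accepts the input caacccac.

rejected

0 --c--> 2
2 --a--> 0
0 --a--> 3
3 --c--> 4
4 --c--> 1
1 --c--> 4
4 --a--> 0
0 --c--> 2
End in state 2, which is not an accepting state.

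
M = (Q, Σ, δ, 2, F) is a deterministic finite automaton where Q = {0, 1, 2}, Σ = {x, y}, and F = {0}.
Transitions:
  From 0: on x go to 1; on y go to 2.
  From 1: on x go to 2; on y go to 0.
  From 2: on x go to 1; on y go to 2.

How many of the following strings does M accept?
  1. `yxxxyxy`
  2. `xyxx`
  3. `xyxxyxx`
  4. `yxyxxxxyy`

`yxxxyxy`: accepted
`xyxx`: rejected
`xyxxyxx`: rejected
`yxyxxxxyy`: rejected

1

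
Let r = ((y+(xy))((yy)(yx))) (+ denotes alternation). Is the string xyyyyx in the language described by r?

Split as xy·yyyx: (y+(xy)) matches xy and ((yy)(yx)) matches yyyx.

yes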